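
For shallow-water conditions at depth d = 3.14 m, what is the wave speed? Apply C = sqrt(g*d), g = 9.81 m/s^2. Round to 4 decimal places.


Using the shallow-water approximation:
C = sqrt(g * d) = sqrt(9.81 * 3.14)
C = sqrt(30.8034)
C = 5.5501 m/s

5.5501


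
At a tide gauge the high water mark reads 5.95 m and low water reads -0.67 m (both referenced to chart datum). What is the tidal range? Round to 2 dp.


Tidal range = High water - Low water
Tidal range = 5.95 - (-0.67)
Tidal range = 6.62 m

6.62


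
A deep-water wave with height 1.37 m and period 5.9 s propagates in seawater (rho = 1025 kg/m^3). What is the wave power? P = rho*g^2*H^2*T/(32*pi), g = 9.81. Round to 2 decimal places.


P = rho * g^2 * H^2 * T / (32 * pi)
P = 1025 * 9.81^2 * 1.37^2 * 5.9 / (32 * pi)
P = 1025 * 96.2361 * 1.8769 * 5.9 / 100.53096
P = 10865.64 W/m

10865.64


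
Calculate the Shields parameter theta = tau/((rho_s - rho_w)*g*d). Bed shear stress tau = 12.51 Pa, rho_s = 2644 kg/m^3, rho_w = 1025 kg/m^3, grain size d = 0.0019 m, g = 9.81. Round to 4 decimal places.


theta = tau / ((rho_s - rho_w) * g * d)
rho_s - rho_w = 2644 - 1025 = 1619
Denominator = 1619 * 9.81 * 0.0019 = 30.176541
theta = 12.51 / 30.176541
theta = 0.4146

0.4146


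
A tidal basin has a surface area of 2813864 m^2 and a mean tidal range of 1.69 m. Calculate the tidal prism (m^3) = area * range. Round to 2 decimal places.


Tidal prism = Area * Tidal range
P = 2813864 * 1.69
P = 4755430.16 m^3

4755430.16


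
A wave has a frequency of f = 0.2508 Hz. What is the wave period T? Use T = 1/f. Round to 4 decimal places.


T = 1 / f
T = 1 / 0.2508
T = 3.9872 s

3.9872


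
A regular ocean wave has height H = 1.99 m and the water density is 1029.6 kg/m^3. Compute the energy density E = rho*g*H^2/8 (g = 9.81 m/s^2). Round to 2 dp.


E = (1/8) * rho * g * H^2
E = (1/8) * 1029.6 * 9.81 * 1.99^2
E = 0.125 * 1029.6 * 9.81 * 3.9601
E = 4999.81 J/m^2

4999.81


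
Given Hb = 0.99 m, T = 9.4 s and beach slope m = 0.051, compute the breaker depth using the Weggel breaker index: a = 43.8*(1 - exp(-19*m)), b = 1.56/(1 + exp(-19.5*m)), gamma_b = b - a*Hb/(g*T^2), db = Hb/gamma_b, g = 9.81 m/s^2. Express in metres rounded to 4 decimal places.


a = 43.8 * (1 - exp(-19 * m))
exp(-19 * 0.051) = exp(-0.9690) = 0.379462
a = 43.8 * (1 - 0.379462) = 27.179551
b = 1.56 / (1 + exp(-19.5 * m))
exp(-19.5 * 0.051) = exp(-0.9945) = 0.369908
b = 1.56 / (1 + 0.369908) = 1.138762
Hb / (g * T^2) = 0.99 / (9.81 * 9.4^2) = 0.99 / 866.8116 = 0.00114212
gamma_b = b - a * Hb/(g*T^2) = 1.138762 - 27.179551 * 0.00114212 = 1.107720
db = Hb / gamma_b = 0.99 / 1.107720
db = 0.8937 m

0.8937


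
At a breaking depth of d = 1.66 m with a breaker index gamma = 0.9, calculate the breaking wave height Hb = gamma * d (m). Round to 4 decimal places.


Hb = gamma * d
Hb = 0.9 * 1.66
Hb = 1.4940 m

1.4940


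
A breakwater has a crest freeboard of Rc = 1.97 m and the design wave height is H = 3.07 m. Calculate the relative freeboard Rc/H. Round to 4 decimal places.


Relative freeboard = Rc / H
= 1.97 / 3.07
= 0.6417

0.6417


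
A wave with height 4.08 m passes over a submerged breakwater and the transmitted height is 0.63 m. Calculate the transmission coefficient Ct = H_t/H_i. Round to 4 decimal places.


Ct = H_t / H_i
Ct = 0.63 / 4.08
Ct = 0.1544

0.1544


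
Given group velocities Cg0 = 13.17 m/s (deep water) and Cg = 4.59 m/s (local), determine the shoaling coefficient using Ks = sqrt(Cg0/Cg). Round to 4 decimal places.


Ks = sqrt(Cg0 / Cg)
Ks = sqrt(13.17 / 4.59)
Ks = sqrt(2.8693)
Ks = 1.6939

1.6939


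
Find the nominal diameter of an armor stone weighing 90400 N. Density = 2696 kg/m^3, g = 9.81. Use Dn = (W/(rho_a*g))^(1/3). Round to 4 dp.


V = W / (rho_a * g)
V = 90400 / (2696 * 9.81)
V = 90400 / 26447.76
V = 3.418059 m^3
Dn = V^(1/3) = 3.418059^(1/3)
Dn = 1.5064 m

1.5064


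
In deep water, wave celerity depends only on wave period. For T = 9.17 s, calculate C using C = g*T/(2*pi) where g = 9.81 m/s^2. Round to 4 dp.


We use the deep-water celerity formula:
C = g * T / (2 * pi)
C = 9.81 * 9.17 / (2 * 3.14159...)
C = 89.957700 / 6.283185
C = 14.3172 m/s

14.3172


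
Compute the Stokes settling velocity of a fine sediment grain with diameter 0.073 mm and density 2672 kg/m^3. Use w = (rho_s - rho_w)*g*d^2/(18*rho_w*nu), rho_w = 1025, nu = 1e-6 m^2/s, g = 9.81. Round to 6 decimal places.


w = (rho_s - rho_w) * g * d^2 / (18 * rho_w * nu)
d = 0.073 mm = 0.000073 m
rho_s - rho_w = 2672 - 1025 = 1647
Numerator = 1647 * 9.81 * (0.000073)^2 = 0.000086101026
Denominator = 18 * 1025 * 1e-6 = 0.018450
w = 0.004667 m/s

0.004667


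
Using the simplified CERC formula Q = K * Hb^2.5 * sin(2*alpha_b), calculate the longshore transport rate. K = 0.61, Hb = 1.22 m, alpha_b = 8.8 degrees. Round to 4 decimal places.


Q = K * Hb^2.5 * sin(2 * alpha_b)
Hb^2.5 = 1.22^2.5 = 1.643992
sin(2 * 8.8) = sin(17.6) = 0.302370
Q = 0.61 * 1.643992 * 0.302370
Q = 0.3032 m^3/s

0.3032


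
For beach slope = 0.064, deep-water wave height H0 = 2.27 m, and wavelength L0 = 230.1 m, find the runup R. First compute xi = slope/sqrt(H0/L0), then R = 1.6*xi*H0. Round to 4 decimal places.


xi = slope / sqrt(H0/L0)
H0/L0 = 2.27/230.1 = 0.009865
sqrt(0.009865) = 0.099324
xi = 0.064 / 0.099324 = 0.644355
R = 1.6 * xi * H0 = 1.6 * 0.644355 * 2.27
R = 2.3403 m

2.3403


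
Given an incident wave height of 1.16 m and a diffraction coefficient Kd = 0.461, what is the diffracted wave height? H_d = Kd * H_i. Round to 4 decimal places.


H_d = Kd * H_i
H_d = 0.461 * 1.16
H_d = 0.5348 m

0.5348


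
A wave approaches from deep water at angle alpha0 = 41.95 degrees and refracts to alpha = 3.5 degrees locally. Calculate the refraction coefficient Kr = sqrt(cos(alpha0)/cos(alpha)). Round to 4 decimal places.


Kr = sqrt(cos(alpha0) / cos(alpha))
cos(41.95) = 0.743728
cos(3.5) = 0.998135
Kr = sqrt(0.743728 / 0.998135)
Kr = sqrt(0.745118)
Kr = 0.8632

0.8632


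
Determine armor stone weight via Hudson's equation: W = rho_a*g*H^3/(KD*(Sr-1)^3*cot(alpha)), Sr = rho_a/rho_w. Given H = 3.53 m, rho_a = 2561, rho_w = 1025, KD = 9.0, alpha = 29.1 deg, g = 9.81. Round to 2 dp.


Sr = rho_a / rho_w = 2561 / 1025 = 2.498537
(Sr - 1) = 1.498537
(Sr - 1)^3 = 3.365132
cot(29.1) = 1 / tan(29.1) = 1 / 0.556593 = 1.796645
Numerator = 2561 * 9.81 * 3.53^3 = 1105102.8578
Denominator = 9.0 * 3.365132 * 1.796645 = 54.413534
W = 1105102.8578 / 54.413534
W = 20309.34 N

20309.34


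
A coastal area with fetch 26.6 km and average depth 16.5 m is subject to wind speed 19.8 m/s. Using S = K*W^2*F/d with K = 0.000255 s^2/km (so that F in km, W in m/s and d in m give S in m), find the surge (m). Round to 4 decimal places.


S = K * W^2 * F / d
W^2 = 19.8^2 = 392.04
S = 0.000255 * 392.04 * 26.6 / 16.5
Numerator = 0.000255 * 392.04 * 26.6 = 2.659207
S = 2.659207 / 16.5 = 0.1612 m

0.1612


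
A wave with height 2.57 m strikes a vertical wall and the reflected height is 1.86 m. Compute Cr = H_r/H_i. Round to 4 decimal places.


Cr = H_r / H_i
Cr = 1.86 / 2.57
Cr = 0.7237

0.7237


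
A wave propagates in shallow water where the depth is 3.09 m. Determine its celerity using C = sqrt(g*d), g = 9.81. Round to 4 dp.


Using the shallow-water approximation:
C = sqrt(g * d) = sqrt(9.81 * 3.09)
C = sqrt(30.3129)
C = 5.5057 m/s

5.5057


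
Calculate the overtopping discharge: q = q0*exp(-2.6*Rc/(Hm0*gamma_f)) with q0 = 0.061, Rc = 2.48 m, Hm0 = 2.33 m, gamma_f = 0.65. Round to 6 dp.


q = q0 * exp(-2.6 * Rc / (Hm0 * gamma_f))
Exponent = -2.6 * 2.48 / (2.33 * 0.65)
= -2.6 * 2.48 / 1.5145
= -4.257511
exp(-4.257511) = 0.014158
q = 0.061 * 0.014158
q = 0.000864 m^3/s/m

0.000864


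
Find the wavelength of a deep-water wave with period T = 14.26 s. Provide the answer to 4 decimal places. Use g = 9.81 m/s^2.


L0 = g * T^2 / (2 * pi)
L0 = 9.81 * 14.26^2 / (2 * pi)
L0 = 9.81 * 203.3476 / 6.28319
L0 = 1994.8400 / 6.28319
L0 = 317.4886 m

317.4886


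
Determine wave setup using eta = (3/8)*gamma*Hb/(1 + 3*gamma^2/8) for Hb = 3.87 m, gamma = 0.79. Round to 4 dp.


eta = (3/8) * gamma * Hb / (1 + 3*gamma^2/8)
Numerator = (3/8) * 0.79 * 3.87 = 1.146488
Denominator = 1 + 3*0.79^2/8 = 1 + 0.234038 = 1.234038
eta = 1.146488 / 1.234038
eta = 0.9291 m

0.9291


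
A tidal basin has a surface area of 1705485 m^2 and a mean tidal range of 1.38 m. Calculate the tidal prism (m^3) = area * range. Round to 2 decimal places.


Tidal prism = Area * Tidal range
P = 1705485 * 1.38
P = 2353569.30 m^3

2353569.30


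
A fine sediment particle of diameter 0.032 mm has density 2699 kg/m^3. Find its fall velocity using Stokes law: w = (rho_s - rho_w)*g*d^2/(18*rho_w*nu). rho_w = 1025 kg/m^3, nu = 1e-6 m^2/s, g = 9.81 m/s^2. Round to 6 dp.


w = (rho_s - rho_w) * g * d^2 / (18 * rho_w * nu)
d = 0.032 mm = 0.000032 m
rho_s - rho_w = 2699 - 1025 = 1674
Numerator = 1674 * 9.81 * (0.000032)^2 = 0.000016816067
Denominator = 18 * 1025 * 1e-6 = 0.018450
w = 0.000911 m/s

0.000911


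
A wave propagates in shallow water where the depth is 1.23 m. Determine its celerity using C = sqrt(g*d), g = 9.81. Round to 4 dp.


Using the shallow-water approximation:
C = sqrt(g * d) = sqrt(9.81 * 1.23)
C = sqrt(12.0663)
C = 3.4737 m/s

3.4737


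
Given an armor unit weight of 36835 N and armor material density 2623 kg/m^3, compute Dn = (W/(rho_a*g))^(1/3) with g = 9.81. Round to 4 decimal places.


V = W / (rho_a * g)
V = 36835 / (2623 * 9.81)
V = 36835 / 25731.63
V = 1.431507 m^3
Dn = V^(1/3) = 1.431507^(1/3)
Dn = 1.1270 m

1.1270


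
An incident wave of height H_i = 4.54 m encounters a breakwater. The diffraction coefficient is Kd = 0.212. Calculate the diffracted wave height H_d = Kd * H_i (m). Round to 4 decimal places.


H_d = Kd * H_i
H_d = 0.212 * 4.54
H_d = 0.9625 m

0.9625


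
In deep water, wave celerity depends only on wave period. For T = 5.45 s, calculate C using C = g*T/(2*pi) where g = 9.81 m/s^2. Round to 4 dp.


We use the deep-water celerity formula:
C = g * T / (2 * pi)
C = 9.81 * 5.45 / (2 * 3.14159...)
C = 53.464500 / 6.283185
C = 8.5091 m/s

8.5091


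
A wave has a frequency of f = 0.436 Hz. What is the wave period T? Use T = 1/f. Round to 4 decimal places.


T = 1 / f
T = 1 / 0.436
T = 2.2936 s

2.2936


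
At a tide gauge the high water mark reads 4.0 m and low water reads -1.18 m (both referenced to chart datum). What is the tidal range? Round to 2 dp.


Tidal range = High water - Low water
Tidal range = 4.0 - (-1.18)
Tidal range = 5.18 m

5.18


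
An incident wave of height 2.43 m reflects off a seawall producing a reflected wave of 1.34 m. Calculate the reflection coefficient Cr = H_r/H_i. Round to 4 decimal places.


Cr = H_r / H_i
Cr = 1.34 / 2.43
Cr = 0.5514

0.5514


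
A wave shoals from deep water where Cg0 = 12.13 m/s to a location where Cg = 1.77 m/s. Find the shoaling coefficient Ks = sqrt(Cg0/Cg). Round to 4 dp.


Ks = sqrt(Cg0 / Cg)
Ks = sqrt(12.13 / 1.77)
Ks = sqrt(6.8531)
Ks = 2.6178

2.6178


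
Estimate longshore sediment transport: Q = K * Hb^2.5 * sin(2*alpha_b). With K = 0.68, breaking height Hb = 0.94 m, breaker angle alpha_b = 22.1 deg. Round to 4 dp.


Q = K * Hb^2.5 * sin(2 * alpha_b)
Hb^2.5 = 0.94^2.5 = 0.856682
sin(2 * 22.1) = sin(44.2) = 0.697165
Q = 0.68 * 0.856682 * 0.697165
Q = 0.4061 m^3/s

0.4061


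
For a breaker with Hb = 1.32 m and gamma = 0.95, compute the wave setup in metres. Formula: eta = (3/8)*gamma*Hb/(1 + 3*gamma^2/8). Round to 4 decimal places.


eta = (3/8) * gamma * Hb / (1 + 3*gamma^2/8)
Numerator = (3/8) * 0.95 * 1.32 = 0.470250
Denominator = 1 + 3*0.95^2/8 = 1 + 0.338438 = 1.338438
eta = 0.470250 / 1.338438
eta = 0.3513 m

0.3513


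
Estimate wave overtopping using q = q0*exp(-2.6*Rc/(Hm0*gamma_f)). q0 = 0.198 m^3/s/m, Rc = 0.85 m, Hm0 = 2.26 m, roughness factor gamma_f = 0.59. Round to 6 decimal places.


q = q0 * exp(-2.6 * Rc / (Hm0 * gamma_f))
Exponent = -2.6 * 0.85 / (2.26 * 0.59)
= -2.6 * 0.85 / 1.3334
= -1.657417
exp(-1.657417) = 0.190631
q = 0.198 * 0.190631
q = 0.037745 m^3/s/m

0.037745


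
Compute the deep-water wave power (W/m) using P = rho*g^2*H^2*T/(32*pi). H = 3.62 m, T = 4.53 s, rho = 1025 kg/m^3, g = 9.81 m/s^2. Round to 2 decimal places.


P = rho * g^2 * H^2 * T / (32 * pi)
P = 1025 * 9.81^2 * 3.62^2 * 4.53 / (32 * pi)
P = 1025 * 96.2361 * 13.1044 * 4.53 / 100.53096
P = 58247.51 W/m

58247.51


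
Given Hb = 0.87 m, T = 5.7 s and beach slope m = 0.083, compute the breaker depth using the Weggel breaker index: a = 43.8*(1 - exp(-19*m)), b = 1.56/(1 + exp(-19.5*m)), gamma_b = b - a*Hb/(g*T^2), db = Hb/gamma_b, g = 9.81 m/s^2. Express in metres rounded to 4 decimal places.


a = 43.8 * (1 - exp(-19 * m))
exp(-19 * 0.083) = exp(-1.5770) = 0.206594
a = 43.8 * (1 - 0.206594) = 34.751185
b = 1.56 / (1 + exp(-19.5 * m))
exp(-19.5 * 0.083) = exp(-1.6185) = 0.198196
b = 1.56 / (1 + 0.198196) = 1.301958
Hb / (g * T^2) = 0.87 / (9.81 * 5.7^2) = 0.87 / 318.7269 = 0.00272961
gamma_b = b - a * Hb/(g*T^2) = 1.301958 - 34.751185 * 0.00272961 = 1.207100
db = Hb / gamma_b = 0.87 / 1.207100
db = 0.7207 m

0.7207


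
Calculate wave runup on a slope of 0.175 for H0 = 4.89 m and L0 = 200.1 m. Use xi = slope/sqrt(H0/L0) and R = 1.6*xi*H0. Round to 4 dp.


xi = slope / sqrt(H0/L0)
H0/L0 = 4.89/200.1 = 0.024438
sqrt(0.024438) = 0.156326
xi = 0.175 / 0.156326 = 1.119456
R = 1.6 * xi * H0 = 1.6 * 1.119456 * 4.89
R = 8.7586 m

8.7586


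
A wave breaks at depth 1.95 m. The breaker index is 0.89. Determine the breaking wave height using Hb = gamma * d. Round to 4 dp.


Hb = gamma * d
Hb = 0.89 * 1.95
Hb = 1.7355 m

1.7355


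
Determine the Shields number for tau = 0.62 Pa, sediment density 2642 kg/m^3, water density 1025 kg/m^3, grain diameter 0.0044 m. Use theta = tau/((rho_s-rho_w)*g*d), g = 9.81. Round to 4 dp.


theta = tau / ((rho_s - rho_w) * g * d)
rho_s - rho_w = 2642 - 1025 = 1617
Denominator = 1617 * 9.81 * 0.0044 = 69.796188
theta = 0.62 / 69.796188
theta = 0.0089

0.0089


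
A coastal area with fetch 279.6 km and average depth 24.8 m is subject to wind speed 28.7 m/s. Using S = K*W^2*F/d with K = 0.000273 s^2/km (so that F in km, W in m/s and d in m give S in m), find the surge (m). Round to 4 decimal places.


S = K * W^2 * F / d
W^2 = 28.7^2 = 823.69
S = 0.000273 * 823.69 * 279.6 / 24.8
Numerator = 0.000273 * 823.69 * 279.6 = 62.872917
S = 62.872917 / 24.8 = 2.5352 m

2.5352


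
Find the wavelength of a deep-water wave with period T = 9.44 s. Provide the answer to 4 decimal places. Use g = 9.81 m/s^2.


L0 = g * T^2 / (2 * pi)
L0 = 9.81 * 9.44^2 / (2 * pi)
L0 = 9.81 * 89.1136 / 6.28319
L0 = 874.2044 / 6.28319
L0 = 139.1340 m

139.1340


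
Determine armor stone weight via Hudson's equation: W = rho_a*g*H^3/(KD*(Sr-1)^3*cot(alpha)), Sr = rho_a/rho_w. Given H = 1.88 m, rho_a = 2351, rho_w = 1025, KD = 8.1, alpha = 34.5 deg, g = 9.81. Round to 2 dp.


Sr = rho_a / rho_w = 2351 / 1025 = 2.293659
(Sr - 1) = 1.293659
(Sr - 1)^3 = 2.165005
cot(34.5) = 1 / tan(34.5) = 1 / 0.687281 = 1.455009
Numerator = 2351 * 9.81 * 1.88^3 = 153248.1302
Denominator = 8.1 * 2.165005 * 1.455009 = 25.515829
W = 153248.1302 / 25.515829
W = 6006.00 N

6006.00


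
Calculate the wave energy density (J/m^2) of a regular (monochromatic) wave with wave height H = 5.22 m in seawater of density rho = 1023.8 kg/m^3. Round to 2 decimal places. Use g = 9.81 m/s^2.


E = (1/8) * rho * g * H^2
E = (1/8) * 1023.8 * 9.81 * 5.22^2
E = 0.125 * 1023.8 * 9.81 * 27.2484
E = 34208.59 J/m^2

34208.59


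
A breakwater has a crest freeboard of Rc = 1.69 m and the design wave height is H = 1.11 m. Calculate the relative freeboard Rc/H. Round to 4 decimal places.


Relative freeboard = Rc / H
= 1.69 / 1.11
= 1.5225

1.5225


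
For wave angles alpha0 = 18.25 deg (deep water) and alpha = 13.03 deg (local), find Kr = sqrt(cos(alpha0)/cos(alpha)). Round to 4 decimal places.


Kr = sqrt(cos(alpha0) / cos(alpha))
cos(18.25) = 0.949699
cos(13.03) = 0.974252
Kr = sqrt(0.949699 / 0.974252)
Kr = sqrt(0.974798)
Kr = 0.9873

0.9873


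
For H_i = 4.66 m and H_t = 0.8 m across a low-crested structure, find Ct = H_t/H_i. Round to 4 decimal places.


Ct = H_t / H_i
Ct = 0.8 / 4.66
Ct = 0.1717

0.1717


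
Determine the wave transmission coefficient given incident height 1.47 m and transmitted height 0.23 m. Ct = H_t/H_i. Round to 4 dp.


Ct = H_t / H_i
Ct = 0.23 / 1.47
Ct = 0.1565

0.1565


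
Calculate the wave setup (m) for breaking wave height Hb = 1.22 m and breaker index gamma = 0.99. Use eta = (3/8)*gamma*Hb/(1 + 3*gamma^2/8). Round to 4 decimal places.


eta = (3/8) * gamma * Hb / (1 + 3*gamma^2/8)
Numerator = (3/8) * 0.99 * 1.22 = 0.452925
Denominator = 1 + 3*0.99^2/8 = 1 + 0.367538 = 1.367538
eta = 0.452925 / 1.367538
eta = 0.3312 m

0.3312


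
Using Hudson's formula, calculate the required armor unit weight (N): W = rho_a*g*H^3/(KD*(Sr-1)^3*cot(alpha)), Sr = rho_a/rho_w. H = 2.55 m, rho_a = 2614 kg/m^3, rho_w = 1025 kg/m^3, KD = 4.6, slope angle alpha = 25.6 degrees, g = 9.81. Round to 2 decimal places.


Sr = rho_a / rho_w = 2614 / 1025 = 2.550244
(Sr - 1) = 1.550244
(Sr - 1)^3 = 3.725633
cot(25.6) = 1 / tan(25.6) = 1 / 0.479120 = 2.087161
Numerator = 2614 * 9.81 * 2.55^3 = 425201.8368
Denominator = 4.6 * 3.725633 * 2.087161 = 35.769583
W = 425201.8368 / 35.769583
W = 11887.25 N

11887.25


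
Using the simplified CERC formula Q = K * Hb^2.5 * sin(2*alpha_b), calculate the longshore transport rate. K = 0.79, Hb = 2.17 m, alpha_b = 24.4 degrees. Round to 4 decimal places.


Q = K * Hb^2.5 * sin(2 * alpha_b)
Hb^2.5 = 2.17^2.5 = 6.936643
sin(2 * 24.4) = sin(48.8) = 0.752415
Q = 0.79 * 6.936643 * 0.752415
Q = 4.1232 m^3/s

4.1232


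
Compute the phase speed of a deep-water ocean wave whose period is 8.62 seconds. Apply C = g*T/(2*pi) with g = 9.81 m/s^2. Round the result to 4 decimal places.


We use the deep-water celerity formula:
C = g * T / (2 * pi)
C = 9.81 * 8.62 / (2 * 3.14159...)
C = 84.562200 / 6.283185
C = 13.4585 m/s

13.4585


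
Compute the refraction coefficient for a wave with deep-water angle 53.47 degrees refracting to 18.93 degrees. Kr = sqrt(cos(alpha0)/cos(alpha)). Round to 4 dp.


Kr = sqrt(cos(alpha0) / cos(alpha))
cos(53.47) = 0.595244
cos(18.93) = 0.945916
Kr = sqrt(0.595244 / 0.945916)
Kr = sqrt(0.629278)
Kr = 0.7933

0.7933


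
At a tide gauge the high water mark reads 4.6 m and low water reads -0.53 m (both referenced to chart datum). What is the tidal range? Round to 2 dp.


Tidal range = High water - Low water
Tidal range = 4.6 - (-0.53)
Tidal range = 5.13 m

5.13


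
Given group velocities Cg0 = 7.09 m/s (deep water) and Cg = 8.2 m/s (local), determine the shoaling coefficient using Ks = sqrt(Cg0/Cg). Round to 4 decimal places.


Ks = sqrt(Cg0 / Cg)
Ks = sqrt(7.09 / 8.2)
Ks = sqrt(0.8646)
Ks = 0.9299

0.9299


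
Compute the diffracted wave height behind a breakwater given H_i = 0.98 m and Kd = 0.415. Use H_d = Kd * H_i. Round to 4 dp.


H_d = Kd * H_i
H_d = 0.415 * 0.98
H_d = 0.4067 m

0.4067


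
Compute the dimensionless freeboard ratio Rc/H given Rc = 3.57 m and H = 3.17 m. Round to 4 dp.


Relative freeboard = Rc / H
= 3.57 / 3.17
= 1.1262

1.1262


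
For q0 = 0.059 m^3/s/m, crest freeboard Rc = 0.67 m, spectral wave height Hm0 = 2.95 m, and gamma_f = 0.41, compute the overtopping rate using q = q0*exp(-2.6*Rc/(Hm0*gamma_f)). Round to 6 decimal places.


q = q0 * exp(-2.6 * Rc / (Hm0 * gamma_f))
Exponent = -2.6 * 0.67 / (2.95 * 0.41)
= -2.6 * 0.67 / 1.2095
= -1.440265
exp(-1.440265) = 0.236865
q = 0.059 * 0.236865
q = 0.013975 m^3/s/m

0.013975


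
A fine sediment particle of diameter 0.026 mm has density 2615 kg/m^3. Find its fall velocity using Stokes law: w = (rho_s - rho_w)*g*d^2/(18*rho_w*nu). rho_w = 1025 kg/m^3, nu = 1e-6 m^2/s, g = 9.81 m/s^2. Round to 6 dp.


w = (rho_s - rho_w) * g * d^2 / (18 * rho_w * nu)
d = 0.026 mm = 0.000026 m
rho_s - rho_w = 2615 - 1025 = 1590
Numerator = 1590 * 9.81 * (0.000026)^2 = 0.000010544180
Denominator = 18 * 1025 * 1e-6 = 0.018450
w = 0.000572 m/s

0.000572


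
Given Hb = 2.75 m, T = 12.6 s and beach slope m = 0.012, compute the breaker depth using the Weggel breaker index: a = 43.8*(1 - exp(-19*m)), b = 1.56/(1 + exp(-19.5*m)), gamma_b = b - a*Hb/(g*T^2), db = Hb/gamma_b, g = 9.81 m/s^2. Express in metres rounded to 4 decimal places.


a = 43.8 * (1 - exp(-19 * m))
exp(-19 * 0.012) = exp(-0.2280) = 0.796124
a = 43.8 * (1 - 0.796124) = 8.929757
b = 1.56 / (1 + exp(-19.5 * m))
exp(-19.5 * 0.012) = exp(-0.2340) = 0.791362
b = 1.56 / (1 + 0.791362) = 0.870846
Hb / (g * T^2) = 2.75 / (9.81 * 12.6^2) = 2.75 / 1557.4356 = 0.00176572
gamma_b = b - a * Hb/(g*T^2) = 0.870846 - 8.929757 * 0.00176572 = 0.855078
db = Hb / gamma_b = 2.75 / 0.855078
db = 3.2161 m

3.2161


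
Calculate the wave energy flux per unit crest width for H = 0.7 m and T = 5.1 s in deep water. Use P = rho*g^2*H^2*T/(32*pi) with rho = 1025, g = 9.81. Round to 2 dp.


P = rho * g^2 * H^2 * T / (32 * pi)
P = 1025 * 9.81^2 * 0.7^2 * 5.1 / (32 * pi)
P = 1025 * 96.2361 * 0.4900 * 5.1 / 100.53096
P = 2452.04 W/m

2452.04


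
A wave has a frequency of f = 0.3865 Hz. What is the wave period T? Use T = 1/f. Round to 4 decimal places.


T = 1 / f
T = 1 / 0.3865
T = 2.5873 s

2.5873


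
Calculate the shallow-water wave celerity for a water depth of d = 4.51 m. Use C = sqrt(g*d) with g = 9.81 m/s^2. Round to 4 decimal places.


Using the shallow-water approximation:
C = sqrt(g * d) = sqrt(9.81 * 4.51)
C = sqrt(44.2431)
C = 6.6515 m/s

6.6515


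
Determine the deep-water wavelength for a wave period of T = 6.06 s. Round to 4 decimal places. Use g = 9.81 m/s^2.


L0 = g * T^2 / (2 * pi)
L0 = 9.81 * 6.06^2 / (2 * pi)
L0 = 9.81 * 36.7236 / 6.28319
L0 = 360.2585 / 6.28319
L0 = 57.3369 m

57.3369


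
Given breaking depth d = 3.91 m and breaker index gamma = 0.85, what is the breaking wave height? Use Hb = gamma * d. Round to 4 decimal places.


Hb = gamma * d
Hb = 0.85 * 3.91
Hb = 3.3235 m

3.3235


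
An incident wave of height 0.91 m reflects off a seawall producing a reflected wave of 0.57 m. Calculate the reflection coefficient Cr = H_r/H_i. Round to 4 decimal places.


Cr = H_r / H_i
Cr = 0.57 / 0.91
Cr = 0.6264

0.6264


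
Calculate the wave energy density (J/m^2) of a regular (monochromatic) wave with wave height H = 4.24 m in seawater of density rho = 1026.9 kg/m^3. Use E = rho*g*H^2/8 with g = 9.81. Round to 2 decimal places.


E = (1/8) * rho * g * H^2
E = (1/8) * 1026.9 * 9.81 * 4.24^2
E = 0.125 * 1026.9 * 9.81 * 17.9776
E = 22638.04 J/m^2

22638.04


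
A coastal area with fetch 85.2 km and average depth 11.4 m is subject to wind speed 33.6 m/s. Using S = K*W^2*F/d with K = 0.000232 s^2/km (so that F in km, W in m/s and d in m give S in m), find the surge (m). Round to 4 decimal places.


S = K * W^2 * F / d
W^2 = 33.6^2 = 1128.96
S = 0.000232 * 1128.96 * 85.2 / 11.4
Numerator = 0.000232 * 1128.96 * 85.2 = 22.315475
S = 22.315475 / 11.4 = 1.9575 m

1.9575


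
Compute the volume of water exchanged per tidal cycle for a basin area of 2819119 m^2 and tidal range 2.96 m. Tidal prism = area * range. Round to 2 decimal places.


Tidal prism = Area * Tidal range
P = 2819119 * 2.96
P = 8344592.24 m^3

8344592.24


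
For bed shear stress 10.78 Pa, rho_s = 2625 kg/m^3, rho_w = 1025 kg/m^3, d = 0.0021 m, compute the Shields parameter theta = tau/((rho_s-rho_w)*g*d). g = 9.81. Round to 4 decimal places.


theta = tau / ((rho_s - rho_w) * g * d)
rho_s - rho_w = 2625 - 1025 = 1600
Denominator = 1600 * 9.81 * 0.0021 = 32.961600
theta = 10.78 / 32.961600
theta = 0.3270

0.3270


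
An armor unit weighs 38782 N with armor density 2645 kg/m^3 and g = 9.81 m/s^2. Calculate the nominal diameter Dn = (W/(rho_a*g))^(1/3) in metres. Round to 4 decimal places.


V = W / (rho_a * g)
V = 38782 / (2645 * 9.81)
V = 38782 / 25947.45
V = 1.494636 m^3
Dn = V^(1/3) = 1.494636^(1/3)
Dn = 1.1433 m

1.1433


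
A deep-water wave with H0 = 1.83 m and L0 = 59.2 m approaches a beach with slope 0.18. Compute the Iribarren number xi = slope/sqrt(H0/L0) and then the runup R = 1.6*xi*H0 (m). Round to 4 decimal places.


xi = slope / sqrt(H0/L0)
H0/L0 = 1.83/59.2 = 0.030912
sqrt(0.030912) = 0.175819
xi = 0.18 / 0.175819 = 1.023783
R = 1.6 * xi * H0 = 1.6 * 1.023783 * 1.83
R = 2.9976 m

2.9976


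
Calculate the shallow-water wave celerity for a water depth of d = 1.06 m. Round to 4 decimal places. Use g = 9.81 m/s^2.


Using the shallow-water approximation:
C = sqrt(g * d) = sqrt(9.81 * 1.06)
C = sqrt(10.3986)
C = 3.2247 m/s

3.2247


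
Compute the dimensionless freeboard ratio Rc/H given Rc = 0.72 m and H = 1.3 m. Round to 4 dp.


Relative freeboard = Rc / H
= 0.72 / 1.3
= 0.5538

0.5538


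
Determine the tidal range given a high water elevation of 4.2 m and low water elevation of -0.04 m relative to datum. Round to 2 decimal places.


Tidal range = High water - Low water
Tidal range = 4.2 - (-0.04)
Tidal range = 4.24 m

4.24


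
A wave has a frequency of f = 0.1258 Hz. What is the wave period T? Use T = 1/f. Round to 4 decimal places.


T = 1 / f
T = 1 / 0.1258
T = 7.9491 s

7.9491


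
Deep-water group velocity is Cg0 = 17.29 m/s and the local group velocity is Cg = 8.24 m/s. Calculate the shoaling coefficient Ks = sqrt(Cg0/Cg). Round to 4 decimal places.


Ks = sqrt(Cg0 / Cg)
Ks = sqrt(17.29 / 8.24)
Ks = sqrt(2.0983)
Ks = 1.4486

1.4486


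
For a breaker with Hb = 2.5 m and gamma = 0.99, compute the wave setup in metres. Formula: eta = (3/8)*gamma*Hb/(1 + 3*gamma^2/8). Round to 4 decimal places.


eta = (3/8) * gamma * Hb / (1 + 3*gamma^2/8)
Numerator = (3/8) * 0.99 * 2.5 = 0.928125
Denominator = 1 + 3*0.99^2/8 = 1 + 0.367538 = 1.367538
eta = 0.928125 / 1.367538
eta = 0.6787 m

0.6787


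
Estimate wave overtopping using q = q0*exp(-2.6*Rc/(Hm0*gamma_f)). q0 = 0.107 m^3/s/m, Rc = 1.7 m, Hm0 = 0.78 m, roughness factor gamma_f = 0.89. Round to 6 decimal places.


q = q0 * exp(-2.6 * Rc / (Hm0 * gamma_f))
Exponent = -2.6 * 1.7 / (0.78 * 0.89)
= -2.6 * 1.7 / 0.6942
= -6.367041
exp(-6.367041) = 0.001717
q = 0.107 * 0.001717
q = 0.000184 m^3/s/m

0.000184


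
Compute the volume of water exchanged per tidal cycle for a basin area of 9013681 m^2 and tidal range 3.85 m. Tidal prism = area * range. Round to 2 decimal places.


Tidal prism = Area * Tidal range
P = 9013681 * 3.85
P = 34702671.85 m^3

34702671.85


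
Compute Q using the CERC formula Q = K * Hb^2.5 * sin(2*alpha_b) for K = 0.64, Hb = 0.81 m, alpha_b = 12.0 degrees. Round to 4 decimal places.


Q = K * Hb^2.5 * sin(2 * alpha_b)
Hb^2.5 = 0.81^2.5 = 0.590490
sin(2 * 12.0) = sin(24.0) = 0.406737
Q = 0.64 * 0.590490 * 0.406737
Q = 0.1537 m^3/s

0.1537


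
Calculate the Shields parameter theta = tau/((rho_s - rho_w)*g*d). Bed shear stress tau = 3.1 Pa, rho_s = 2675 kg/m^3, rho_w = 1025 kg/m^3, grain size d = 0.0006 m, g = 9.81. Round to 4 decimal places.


theta = tau / ((rho_s - rho_w) * g * d)
rho_s - rho_w = 2675 - 1025 = 1650
Denominator = 1650 * 9.81 * 0.0006 = 9.711900
theta = 3.1 / 9.711900
theta = 0.3192

0.3192


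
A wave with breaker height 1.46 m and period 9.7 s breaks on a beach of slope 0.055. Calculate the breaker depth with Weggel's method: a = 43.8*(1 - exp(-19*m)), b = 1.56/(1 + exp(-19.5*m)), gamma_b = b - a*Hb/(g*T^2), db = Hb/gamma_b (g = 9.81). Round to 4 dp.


a = 43.8 * (1 - exp(-19 * m))
exp(-19 * 0.055) = exp(-1.0450) = 0.351692
a = 43.8 * (1 - 0.351692) = 28.395898
b = 1.56 / (1 + exp(-19.5 * m))
exp(-19.5 * 0.055) = exp(-1.0725) = 0.342152
b = 1.56 / (1 + 0.342152) = 1.162312
Hb / (g * T^2) = 1.46 / (9.81 * 9.7^2) = 1.46 / 923.0229 = 0.00158176
gamma_b = b - a * Hb/(g*T^2) = 1.162312 - 28.395898 * 0.00158176 = 1.117397
db = Hb / gamma_b = 1.46 / 1.117397
db = 1.3066 m

1.3066


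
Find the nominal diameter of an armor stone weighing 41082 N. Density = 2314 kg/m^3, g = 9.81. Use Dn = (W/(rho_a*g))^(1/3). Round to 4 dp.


V = W / (rho_a * g)
V = 41082 / (2314 * 9.81)
V = 41082 / 22700.34
V = 1.809753 m^3
Dn = V^(1/3) = 1.809753^(1/3)
Dn = 1.2186 m

1.2186


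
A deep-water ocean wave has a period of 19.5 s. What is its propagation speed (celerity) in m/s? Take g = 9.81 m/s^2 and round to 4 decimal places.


We use the deep-water celerity formula:
C = g * T / (2 * pi)
C = 9.81 * 19.5 / (2 * 3.14159...)
C = 191.295000 / 6.283185
C = 30.4455 m/s

30.4455


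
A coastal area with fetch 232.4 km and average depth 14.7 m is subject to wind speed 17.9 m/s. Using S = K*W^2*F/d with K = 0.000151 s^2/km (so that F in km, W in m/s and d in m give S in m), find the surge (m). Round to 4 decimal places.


S = K * W^2 * F / d
W^2 = 17.9^2 = 320.41
S = 0.000151 * 320.41 * 232.4 / 14.7
Numerator = 0.000151 * 320.41 * 232.4 = 11.243956
S = 11.243956 / 14.7 = 0.7649 m

0.7649


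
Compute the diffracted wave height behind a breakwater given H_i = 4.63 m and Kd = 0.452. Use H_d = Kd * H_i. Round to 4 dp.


H_d = Kd * H_i
H_d = 0.452 * 4.63
H_d = 2.0928 m

2.0928


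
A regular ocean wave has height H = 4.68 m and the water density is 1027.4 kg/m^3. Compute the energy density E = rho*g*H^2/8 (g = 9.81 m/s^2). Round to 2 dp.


E = (1/8) * rho * g * H^2
E = (1/8) * 1027.4 * 9.81 * 4.68^2
E = 0.125 * 1027.4 * 9.81 * 21.9024
E = 27593.72 J/m^2

27593.72


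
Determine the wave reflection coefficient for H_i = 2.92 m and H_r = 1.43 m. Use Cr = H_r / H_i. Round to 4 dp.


Cr = H_r / H_i
Cr = 1.43 / 2.92
Cr = 0.4897

0.4897


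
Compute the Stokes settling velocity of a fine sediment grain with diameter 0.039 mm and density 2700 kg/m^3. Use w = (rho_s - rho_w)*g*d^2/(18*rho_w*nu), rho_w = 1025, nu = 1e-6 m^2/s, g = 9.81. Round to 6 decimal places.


w = (rho_s - rho_w) * g * d^2 / (18 * rho_w * nu)
d = 0.039 mm = 0.000039 m
rho_s - rho_w = 2700 - 1025 = 1675
Numerator = 1675 * 9.81 * (0.000039)^2 = 0.000024992692
Denominator = 18 * 1025 * 1e-6 = 0.018450
w = 0.001355 m/s

0.001355


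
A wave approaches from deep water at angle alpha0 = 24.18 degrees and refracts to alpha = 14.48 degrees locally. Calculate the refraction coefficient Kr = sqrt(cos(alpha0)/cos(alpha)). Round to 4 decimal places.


Kr = sqrt(cos(alpha0) / cos(alpha))
cos(24.18) = 0.912263
cos(14.48) = 0.968235
Kr = sqrt(0.912263 / 0.968235)
Kr = sqrt(0.942192)
Kr = 0.9707

0.9707


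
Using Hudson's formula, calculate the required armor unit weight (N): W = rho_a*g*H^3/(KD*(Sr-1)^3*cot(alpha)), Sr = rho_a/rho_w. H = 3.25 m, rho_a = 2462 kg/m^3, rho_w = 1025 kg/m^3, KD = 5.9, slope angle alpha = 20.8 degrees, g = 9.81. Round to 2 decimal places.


Sr = rho_a / rho_w = 2462 / 1025 = 2.401951
(Sr - 1) = 1.401951
(Sr - 1)^3 = 2.755489
cot(20.8) = 1 / tan(20.8) = 1 / 0.379864 = 2.632519
Numerator = 2462 * 9.81 * 3.25^3 = 829100.4272
Denominator = 5.9 * 2.755489 * 2.632519 = 42.797871
W = 829100.4272 / 42.797871
W = 19372.47 N

19372.47


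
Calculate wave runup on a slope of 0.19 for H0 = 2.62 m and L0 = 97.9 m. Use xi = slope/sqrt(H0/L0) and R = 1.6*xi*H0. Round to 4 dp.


xi = slope / sqrt(H0/L0)
H0/L0 = 2.62/97.9 = 0.026762
sqrt(0.026762) = 0.163591
xi = 0.19 / 0.163591 = 1.161433
R = 1.6 * xi * H0 = 1.6 * 1.161433 * 2.62
R = 4.8687 m

4.8687


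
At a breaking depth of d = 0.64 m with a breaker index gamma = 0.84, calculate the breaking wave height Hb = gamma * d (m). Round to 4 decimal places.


Hb = gamma * d
Hb = 0.84 * 0.64
Hb = 0.5376 m

0.5376


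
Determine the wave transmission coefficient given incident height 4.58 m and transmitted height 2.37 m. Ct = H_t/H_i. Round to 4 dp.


Ct = H_t / H_i
Ct = 2.37 / 4.58
Ct = 0.5175

0.5175


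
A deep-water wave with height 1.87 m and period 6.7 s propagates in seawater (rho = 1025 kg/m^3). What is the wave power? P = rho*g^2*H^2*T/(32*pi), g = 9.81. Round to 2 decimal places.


P = rho * g^2 * H^2 * T / (32 * pi)
P = 1025 * 9.81^2 * 1.87^2 * 6.7 / (32 * pi)
P = 1025 * 96.2361 * 3.4969 * 6.7 / 100.53096
P = 22989.00 W/m

22989.00


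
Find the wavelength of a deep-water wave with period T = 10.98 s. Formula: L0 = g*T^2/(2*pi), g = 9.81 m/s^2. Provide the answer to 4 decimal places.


L0 = g * T^2 / (2 * pi)
L0 = 9.81 * 10.98^2 / (2 * pi)
L0 = 9.81 * 120.5604 / 6.28319
L0 = 1182.6975 / 6.28319
L0 = 188.2322 m

188.2322


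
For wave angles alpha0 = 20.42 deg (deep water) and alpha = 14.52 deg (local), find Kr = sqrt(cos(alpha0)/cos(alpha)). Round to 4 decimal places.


Kr = sqrt(cos(alpha0) / cos(alpha))
cos(20.42) = 0.937160
cos(14.52) = 0.968060
Kr = sqrt(0.937160 / 0.968060)
Kr = sqrt(0.968081)
Kr = 0.9839

0.9839


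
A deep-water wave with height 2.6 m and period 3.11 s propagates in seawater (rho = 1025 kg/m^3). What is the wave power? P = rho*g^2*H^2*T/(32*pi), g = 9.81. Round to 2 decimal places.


P = rho * g^2 * H^2 * T / (32 * pi)
P = 1025 * 9.81^2 * 2.6^2 * 3.11 / (32 * pi)
P = 1025 * 96.2361 * 6.7600 * 3.11 / 100.53096
P = 20628.57 W/m

20628.57


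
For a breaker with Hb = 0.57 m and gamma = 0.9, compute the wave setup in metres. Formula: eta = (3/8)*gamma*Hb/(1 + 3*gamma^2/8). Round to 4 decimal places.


eta = (3/8) * gamma * Hb / (1 + 3*gamma^2/8)
Numerator = (3/8) * 0.9 * 0.57 = 0.192375
Denominator = 1 + 3*0.9^2/8 = 1 + 0.303750 = 1.303750
eta = 0.192375 / 1.303750
eta = 0.1476 m

0.1476


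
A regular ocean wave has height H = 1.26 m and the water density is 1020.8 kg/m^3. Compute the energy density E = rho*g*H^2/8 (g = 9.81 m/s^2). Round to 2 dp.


E = (1/8) * rho * g * H^2
E = (1/8) * 1020.8 * 9.81 * 1.26^2
E = 0.125 * 1020.8 * 9.81 * 1.5876
E = 1987.29 J/m^2

1987.29


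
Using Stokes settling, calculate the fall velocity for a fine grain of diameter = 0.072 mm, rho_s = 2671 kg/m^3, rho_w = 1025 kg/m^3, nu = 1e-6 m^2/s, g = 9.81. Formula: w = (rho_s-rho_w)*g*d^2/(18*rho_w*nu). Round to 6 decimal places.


w = (rho_s - rho_w) * g * d^2 / (18 * rho_w * nu)
d = 0.072 mm = 0.000072 m
rho_s - rho_w = 2671 - 1025 = 1646
Numerator = 1646 * 9.81 * (0.000072)^2 = 0.000083707396
Denominator = 18 * 1025 * 1e-6 = 0.018450
w = 0.004537 m/s

0.004537


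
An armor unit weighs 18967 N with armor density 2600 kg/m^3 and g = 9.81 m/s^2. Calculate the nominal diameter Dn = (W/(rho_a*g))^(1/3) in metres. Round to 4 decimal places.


V = W / (rho_a * g)
V = 18967 / (2600 * 9.81)
V = 18967 / 25506.00
V = 0.743629 m^3
Dn = V^(1/3) = 0.743629^(1/3)
Dn = 0.9060 m

0.9060


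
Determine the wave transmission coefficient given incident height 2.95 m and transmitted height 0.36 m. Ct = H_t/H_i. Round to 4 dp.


Ct = H_t / H_i
Ct = 0.36 / 2.95
Ct = 0.1220

0.1220


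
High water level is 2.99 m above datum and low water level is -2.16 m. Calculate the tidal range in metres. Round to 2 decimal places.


Tidal range = High water - Low water
Tidal range = 2.99 - (-2.16)
Tidal range = 5.15 m

5.15


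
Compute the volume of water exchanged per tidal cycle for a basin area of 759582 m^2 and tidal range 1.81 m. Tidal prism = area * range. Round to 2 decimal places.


Tidal prism = Area * Tidal range
P = 759582 * 1.81
P = 1374843.42 m^3

1374843.42


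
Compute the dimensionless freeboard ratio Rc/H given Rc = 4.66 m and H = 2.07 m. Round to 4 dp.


Relative freeboard = Rc / H
= 4.66 / 2.07
= 2.2512

2.2512


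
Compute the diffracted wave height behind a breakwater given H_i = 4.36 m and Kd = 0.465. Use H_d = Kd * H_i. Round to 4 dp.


H_d = Kd * H_i
H_d = 0.465 * 4.36
H_d = 2.0274 m

2.0274


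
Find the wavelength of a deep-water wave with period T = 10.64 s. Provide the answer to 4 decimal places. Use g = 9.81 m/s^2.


L0 = g * T^2 / (2 * pi)
L0 = 9.81 * 10.64^2 / (2 * pi)
L0 = 9.81 * 113.2096 / 6.28319
L0 = 1110.5862 / 6.28319
L0 = 176.7553 m

176.7553


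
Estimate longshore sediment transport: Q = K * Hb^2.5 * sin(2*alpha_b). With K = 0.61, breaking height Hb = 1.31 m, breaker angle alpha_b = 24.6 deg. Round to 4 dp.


Q = K * Hb^2.5 * sin(2 * alpha_b)
Hb^2.5 = 1.31^2.5 = 1.964166
sin(2 * 24.6) = sin(49.2) = 0.756995
Q = 0.61 * 1.964166 * 0.756995
Q = 0.9070 m^3/s

0.9070


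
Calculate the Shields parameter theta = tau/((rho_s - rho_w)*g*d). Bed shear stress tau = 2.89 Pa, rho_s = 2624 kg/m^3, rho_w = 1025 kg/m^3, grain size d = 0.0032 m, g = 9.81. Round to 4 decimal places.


theta = tau / ((rho_s - rho_w) * g * d)
rho_s - rho_w = 2624 - 1025 = 1599
Denominator = 1599 * 9.81 * 0.0032 = 50.195808
theta = 2.89 / 50.195808
theta = 0.0576

0.0576


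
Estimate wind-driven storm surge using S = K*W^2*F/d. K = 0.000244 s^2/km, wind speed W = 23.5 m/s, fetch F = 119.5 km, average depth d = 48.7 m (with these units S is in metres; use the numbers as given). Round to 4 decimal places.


S = K * W^2 * F / d
W^2 = 23.5^2 = 552.25
S = 0.000244 * 552.25 * 119.5 / 48.7
Numerator = 0.000244 * 552.25 * 119.5 = 16.102505
S = 16.102505 / 48.7 = 0.3306 m

0.3306


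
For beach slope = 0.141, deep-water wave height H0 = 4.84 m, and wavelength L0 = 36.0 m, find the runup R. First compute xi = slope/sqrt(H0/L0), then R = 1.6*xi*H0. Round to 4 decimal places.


xi = slope / sqrt(H0/L0)
H0/L0 = 4.84/36.0 = 0.134444
sqrt(0.134444) = 0.366667
xi = 0.141 / 0.366667 = 0.384545
R = 1.6 * xi * H0 = 1.6 * 0.384545 * 4.84
R = 2.9779 m

2.9779


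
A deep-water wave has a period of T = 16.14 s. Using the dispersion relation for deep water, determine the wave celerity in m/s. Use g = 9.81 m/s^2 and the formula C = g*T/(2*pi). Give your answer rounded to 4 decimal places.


We use the deep-water celerity formula:
C = g * T / (2 * pi)
C = 9.81 * 16.14 / (2 * 3.14159...)
C = 158.333400 / 6.283185
C = 25.1995 m/s

25.1995


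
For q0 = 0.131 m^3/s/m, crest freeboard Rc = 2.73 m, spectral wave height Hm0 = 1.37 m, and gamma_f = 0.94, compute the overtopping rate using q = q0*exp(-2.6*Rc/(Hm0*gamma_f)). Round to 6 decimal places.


q = q0 * exp(-2.6 * Rc / (Hm0 * gamma_f))
Exponent = -2.6 * 2.73 / (1.37 * 0.94)
= -2.6 * 2.73 / 1.2878
= -5.511725
exp(-5.511725) = 0.004039
q = 0.131 * 0.004039
q = 0.000529 m^3/s/m

0.000529


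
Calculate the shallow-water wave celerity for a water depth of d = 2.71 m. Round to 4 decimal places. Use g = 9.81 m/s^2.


Using the shallow-water approximation:
C = sqrt(g * d) = sqrt(9.81 * 2.71)
C = sqrt(26.5851)
C = 5.1561 m/s

5.1561


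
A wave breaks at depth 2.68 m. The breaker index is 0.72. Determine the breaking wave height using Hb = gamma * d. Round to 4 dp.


Hb = gamma * d
Hb = 0.72 * 2.68
Hb = 1.9296 m

1.9296


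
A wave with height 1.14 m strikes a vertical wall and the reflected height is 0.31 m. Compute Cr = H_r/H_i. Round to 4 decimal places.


Cr = H_r / H_i
Cr = 0.31 / 1.14
Cr = 0.2719

0.2719


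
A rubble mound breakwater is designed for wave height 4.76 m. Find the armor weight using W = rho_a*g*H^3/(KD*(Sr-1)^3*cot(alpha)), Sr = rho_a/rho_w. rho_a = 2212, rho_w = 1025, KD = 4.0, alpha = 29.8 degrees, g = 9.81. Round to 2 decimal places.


Sr = rho_a / rho_w = 2212 / 1025 = 2.158049
(Sr - 1) = 1.158049
(Sr - 1)^3 = 1.553033
cot(29.8) = 1 / tan(29.8) = 1 / 0.572705 = 1.746098
Numerator = 2212 * 9.81 * 4.76^3 = 2340318.6212
Denominator = 4.0 * 1.553033 * 1.746098 = 10.846991
W = 2340318.6212 / 10.846991
W = 215757.41 N

215757.41


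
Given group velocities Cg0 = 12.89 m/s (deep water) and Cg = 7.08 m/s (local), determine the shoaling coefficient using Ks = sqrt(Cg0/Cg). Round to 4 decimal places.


Ks = sqrt(Cg0 / Cg)
Ks = sqrt(12.89 / 7.08)
Ks = sqrt(1.8206)
Ks = 1.3493

1.3493


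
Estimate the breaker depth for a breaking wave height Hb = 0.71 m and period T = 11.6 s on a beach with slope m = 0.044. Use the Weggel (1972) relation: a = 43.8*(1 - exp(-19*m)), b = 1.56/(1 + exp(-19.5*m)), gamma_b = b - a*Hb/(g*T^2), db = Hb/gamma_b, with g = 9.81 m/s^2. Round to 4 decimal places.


a = 43.8 * (1 - exp(-19 * m))
exp(-19 * 0.044) = exp(-0.8360) = 0.433441
a = 43.8 * (1 - 0.433441) = 24.815292
b = 1.56 / (1 + exp(-19.5 * m))
exp(-19.5 * 0.044) = exp(-0.8580) = 0.424009
b = 1.56 / (1 + 0.424009) = 1.095498
Hb / (g * T^2) = 0.71 / (9.81 * 11.6^2) = 0.71 / 1320.0336 = 0.00053787
gamma_b = b - a * Hb/(g*T^2) = 1.095498 - 24.815292 * 0.00053787 = 1.082151
db = Hb / gamma_b = 0.71 / 1.082151
db = 0.6561 m

0.6561
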